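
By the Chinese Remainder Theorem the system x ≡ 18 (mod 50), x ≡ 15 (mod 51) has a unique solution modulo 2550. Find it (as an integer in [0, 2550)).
x ≡ 168 (mod 2550); the representative in [0, 2550) is 168

The moduli 50, 51 are pairwise coprime, so by the CRT there is a unique solution mod 50·51 = 2550.
Solve by successive substitution. Start with x ≡ 18 (mod 50).
  Combine with x ≡ 15 (mod 51): write x = 18 + 50·t and require 18 + 50·t ≡ 15 (mod 51), i.e. 50·t ≡ 15 − 18 ≡ 48 (mod 51). Since 50^(−1) ≡ 50 (mod 51), t ≡ 50·48 ≡ 3 (mod 51). So x ≡ 18 + 50·3 = 168 (mod 2550).
Unique solution in [0, 2550): x = 168.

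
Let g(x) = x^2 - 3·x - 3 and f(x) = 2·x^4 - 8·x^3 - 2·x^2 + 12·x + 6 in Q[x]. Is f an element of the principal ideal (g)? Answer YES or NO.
In Q[x] the ideal (g) consists of all multiples of g, so f ∈ (g) iff g | f, i.e. iff the remainder of f on division by g is 0. Divide f by g (g is monic, so eliminate the leading term of the running remainder at each step):
  leading term 2·x^4: subtract (2·x^2)·g(x) = 2·x^4 - 6·x^3 - 6·x^2, leaving -2·x^3 + 4·x^2 + 12·x + 6
  leading term -2·x^3: subtract (-2·x)·g(x) = -2·x^3 + 6·x^2 + 6·x, leaving -2·x^2 + 6·x + 6
  leading term -2·x^2: subtract (-2)·g(x) = -2·x^2 + 6·x + 6, leaving 0
The remainder is 0, so f(x) = g(x) · h(x) with h(x) = 2·x^2 - 2·x - 2. Hence g | f, i.e. f ∈ (g).

Final answer: YES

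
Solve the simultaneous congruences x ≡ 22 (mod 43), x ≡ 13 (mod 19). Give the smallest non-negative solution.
x ≡ 108 (mod 817); the representative in [0, 817) is 108

The moduli 43, 19 are pairwise coprime, so by the CRT there is a unique solution mod 43·19 = 817.
Solve by successive substitution. Start with x ≡ 22 (mod 43).
  Combine with x ≡ 13 (mod 19): write x = 22 + 43·t and require 22 + 43·t ≡ 13 (mod 19), i.e. 43·t ≡ 13 − 22 ≡ 10 (mod 19). Since 43^(−1) ≡ 4 (mod 19) (43 ≡ 5 (mod 19)), t ≡ 4·10 ≡ 2 (mod 19). So x ≡ 22 + 43·2 = 108 (mod 817).
Unique solution in [0, 817): x = 108.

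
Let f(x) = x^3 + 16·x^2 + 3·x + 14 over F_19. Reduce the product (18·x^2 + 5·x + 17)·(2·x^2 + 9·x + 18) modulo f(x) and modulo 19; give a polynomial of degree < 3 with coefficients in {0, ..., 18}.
a · b ≡ 14·x^2 + x + 15 (mod f(x))

Multiply as integer polynomials: a · b = 36·x^4 + 172·x^3 + 403·x^2 + 243·x + 306. Reducing coefficients mod 19: a · b ≡ 17·x^4 + x^3 + 4·x^2 + 15·x + 2. Now divide by f(x) = x^3 + 16·x^2 + 3·x + 14 in F_19[x], eliminating the leading term at each step:
  leading term 17·x^4: subtract (17·x)·f(x) = 17·x^4 + 6·x^3 + 13·x^2 + 10·x, leaving 14·x^3 + 10·x^2 + 5·x + 2 (coefficients mod 19)
  leading term 14·x^3: subtract (14)·f(x) = 14·x^3 + 15·x^2 + 4·x + 6, leaving 14·x^2 + x + 15 (coefficients mod 19)
The degree is now < 3, so this is the remainder. Hence a · b ≡ 14·x^2 + x + 15 in F_19[x]/(f).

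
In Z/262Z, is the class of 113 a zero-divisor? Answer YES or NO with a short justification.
NO

gcd(113, 262) = 1, so 113 is a unit in Z/262Z (it has a multiplicative inverse). A unit cannot be a zero-divisor: if 113·b ≡ 0 then multiplying both sides by 113^(−1) gives b ≡ 0. So 113 is not a zero-divisor.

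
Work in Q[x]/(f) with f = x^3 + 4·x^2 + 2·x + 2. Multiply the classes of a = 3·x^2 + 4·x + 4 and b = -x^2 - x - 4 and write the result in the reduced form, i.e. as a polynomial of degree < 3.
First multiply in Q[x] without reducing: a · b = -3·x^4 - 7·x^3 - 20·x^2 - 20·x - 16. Now divide by f(x) = x^3 + 4·x^2 + 2·x + 2, eliminating the leading term at each step:
  leading term -3·x^4: subtract (-3·x)·f(x) = -3·x^4 - 12·x^3 - 6·x^2 - 6·x, leaving 5·x^3 - 14·x^2 - 14·x - 16
  leading term 5·x^3: subtract (5)·f(x) = 5·x^3 + 20·x^2 + 10·x + 10, leaving -34·x^2 - 24·x - 26
The degree is now < 3, so this is the remainder. Hence a · b ≡ -34·x^2 - 24·x - 26 in Q[x]/(f).

Final answer: a · b ≡ -34·x^2 - 24·x - 26 (mod f(x))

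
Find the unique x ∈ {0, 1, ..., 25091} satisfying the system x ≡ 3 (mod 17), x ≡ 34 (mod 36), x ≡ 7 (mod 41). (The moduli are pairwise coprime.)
x ≡ 4066 (mod 25092); the representative in [0, 25092) is 4066

The moduli 17, 36, 41 are pairwise coprime, so by the CRT there is a unique solution mod 17·36·41 = 25092.
Solve by successive substitution. Start with x ≡ 3 (mod 17).
  Combine with x ≡ 34 (mod 36): write x = 3 + 17·t and require 3 + 17·t ≡ 34 (mod 36), i.e. 17·t ≡ 34 − 3 ≡ 31 (mod 36). Since 17^(−1) ≡ 17 (mod 36), t ≡ 17·31 ≡ 23 (mod 36). So x ≡ 3 + 17·23 = 394 (mod 612).
  Combine with x ≡ 7 (mod 41): write x = 394 + 612·t and require 394 + 612·t ≡ 7 (mod 41), i.e. 612·t ≡ 7 − 394 ≡ 23 (mod 41). Since 612^(−1) ≡ 27 (mod 41) (612 ≡ 38 (mod 41)), t ≡ 27·23 ≡ 6 (mod 41). So x ≡ 394 + 612·6 = 4066 (mod 25092).
Unique solution in [0, 25092): x = 4066.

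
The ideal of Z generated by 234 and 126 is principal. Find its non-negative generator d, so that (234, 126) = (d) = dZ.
In the PID Z, (a, b) is generated by gcd(a, b). Compute gcd(234, 126) with the extended Euclidean algorithm, tracking rows (r, s, t) with s·234 + t·126 = r:
  row A: (234, 1, 0)   [1·234 + 0·126 = 234]
  row B: (126, 0, 1)   [0·234 + 1·126 = 126]
  234 = 1·126 + 108   → row C = row A − 1·row B = (108, 1, −1)   [check: 1·234 − 1·126 = 108]
  126 = 1·108 + 18   → row D = row B − 1·row C = (18, −1, 2)   [check: −1·234 + 2·126 = 18]
  108 = 6·18 + 0   → remainder 0, stop. gcd = 18 (last nonzero row D).
So gcd(234, 126) = 18, with Bézout identity −1·234 + 2·126 = 18. Containment (⊇): the Bézout identity exhibits 18 as an element of (234, 126), giving (18) ⊆ (234, 126). Containment (⊆): since 18 | 234 and 18 | 126 (234 = 18·13, 126 = 18·7), every Z-linear combination of 234 and 126 is divisible by 18, so (234, 126) ⊆ (18). Therefore (234, 126) = (18), d = 18.

Final answer: (234, 126) = (18); d = 18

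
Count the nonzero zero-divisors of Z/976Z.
In Z/976Z each nonzero element is either a unit (gcd with 976 is 1) or a zero-divisor (gcd > 1). The number of units is φ(976): factorise 976 = 2^4 · 61, so φ(976) = (2^4 − 2^3) · (61 − 1) = 8 · 60 = 480. The nonzero elements number 976 − 1 = 975. Hence the nonzero zero-divisors number 975 − 480 = 495.

Final answer: Z/976Z has 495 nonzero zero-divisors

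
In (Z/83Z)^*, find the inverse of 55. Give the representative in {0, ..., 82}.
55^(−1) ≡ 80 (mod 83)

Apply the extended Euclidean algorithm to (83, 55), tracking rows (r, s, t) with s·83 + t·55 = r. Each division r_prev = q·r_cur + r_new produces the new row as (previous row) − q·(current row):
  row A: (83, 1, 0)   [1·83 + 0·55 = 83]
  row B: (55, 0, 1)   [0·83 + 1·55 = 55]
  83 = 1·55 + 28   → row C = row A − 1·row B = (28, 1, −1)   [check: 1·83 − 1·55 = 28]
  55 = 1·28 + 27   → row D = row B − 1·row C = (27, −1, 2)   [check: −1·83 + 2·55 = 27]
  28 = 1·27 + 1   → row E = row C − 1·row D = (1, 2, −3)   [check: 2·83 − 3·55 = 1]
  27 = 27·1 + 0   → remainder 0, stop. gcd = 1 (last nonzero row E).
The gcd is 1, so 55 is invertible mod 83. The last nonzero row gives 2·83 − 3·55 = 1, so t = −3. So 55^(−1) ≡ −3 ≡ 80 (mod 83). Verify: 55 · 80 = 4400 ≡ 1 (mod 83). ✓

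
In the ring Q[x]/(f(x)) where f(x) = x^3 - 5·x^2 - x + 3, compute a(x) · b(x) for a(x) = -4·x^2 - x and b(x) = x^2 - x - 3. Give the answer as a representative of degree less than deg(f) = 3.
a · b ≡ -76·x^2 - 2·x + 51 (mod f(x))

First multiply in Q[x] without reducing: a · b = -4·x^4 + 3·x^3 + 13·x^2 + 3·x. Now divide by f(x) = x^3 - 5·x^2 - x + 3, eliminating the leading term at each step:
  leading term -4·x^4: subtract (-4·x)·f(x) = -4·x^4 + 20·x^3 + 4·x^2 - 12·x, leaving -17·x^3 + 9·x^2 + 15·x
  leading term -17·x^3: subtract (-17)·f(x) = -17·x^3 + 85·x^2 + 17·x - 51, leaving -76·x^2 - 2·x + 51
The degree is now < 3, so this is the remainder. Hence a · b ≡ -76·x^2 - 2·x + 51 in Q[x]/(f).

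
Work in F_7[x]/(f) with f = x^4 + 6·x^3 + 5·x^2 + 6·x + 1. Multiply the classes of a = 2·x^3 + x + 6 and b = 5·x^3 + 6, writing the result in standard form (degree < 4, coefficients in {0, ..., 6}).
a · b ≡ 2·x^3 + 3·x + 1 (mod f(x))

Multiply as integer polynomials: a · b = 10·x^6 + 5·x^4 + 42·x^3 + 6·x + 36. Reducing coefficients mod 7: a · b ≡ 3·x^6 + 5·x^4 + 6·x + 1. Now divide by f(x) = x^4 + 6·x^3 + 5·x^2 + 6·x + 1 in F_7[x], eliminating the leading term at each step:
  leading term 3·x^6: subtract (3·x^2)·f(x) = 3·x^6 + 4·x^5 + x^4 + 4·x^3 + 3·x^2, leaving 3·x^5 + 4·x^4 + 3·x^3 + 4·x^2 + 6·x + 1 (coefficients mod 7)
  leading term 3·x^5: subtract (3·x)·f(x) = 3·x^5 + 4·x^4 + x^3 + 4·x^2 + 3·x, leaving 2·x^3 + 3·x + 1 (coefficients mod 7)
The degree is now < 4, so this is the remainder. Hence a · b ≡ 2·x^3 + 3·x + 1 in F_7[x]/(f).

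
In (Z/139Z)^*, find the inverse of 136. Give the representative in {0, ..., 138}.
Apply the extended Euclidean algorithm to (139, 136), tracking rows (r, s, t) with s·139 + t·136 = r. Each division r_prev = q·r_cur + r_new produces the new row as (previous row) − q·(current row):
  row A: (139, 1, 0)   [1·139 + 0·136 = 139]
  row B: (136, 0, 1)   [0·139 + 1·136 = 136]
  139 = 1·136 + 3   → row C = row A − 1·row B = (3, 1, −1)   [check: 1·139 − 1·136 = 3]
  136 = 45·3 + 1   → row D = row B − 45·row C = (1, −45, 46)   [check: −45·139 + 46·136 = 1]
  3 = 3·1 + 0   → remainder 0, stop. gcd = 1 (last nonzero row D).
The gcd is 1, so 136 is invertible mod 139. The last nonzero row gives −45·139 + 46·136 = 1, so t = 46. So 136^(−1) ≡ 46 (mod 139). Verify: 136 · 46 = 6256 ≡ 1 (mod 139). ✓

Final answer: 136^(−1) ≡ 46 (mod 139)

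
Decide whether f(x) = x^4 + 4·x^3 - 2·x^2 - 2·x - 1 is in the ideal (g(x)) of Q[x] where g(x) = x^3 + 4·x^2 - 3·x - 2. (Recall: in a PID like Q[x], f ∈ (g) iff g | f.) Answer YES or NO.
In Q[x] the ideal (g) consists of all multiples of g, so f ∈ (g) iff g | f, i.e. iff the remainder of f on division by g is 0. Divide f by g (g is monic, so eliminate the leading term of the running remainder at each step):
  leading term x^4: subtract (x)·g(x) = x^4 + 4·x^3 - 3·x^2 - 2·x, leaving x^2 - 1
The remainder r(x) = x^2 - 1 ≠ 0 (and deg r < deg g), so g ∤ f, i.e. f ∉ (g).

Final answer: NO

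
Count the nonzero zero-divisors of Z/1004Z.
In Z/1004Z each nonzero element is either a unit (gcd with 1004 is 1) or a zero-divisor (gcd > 1). The number of units is φ(1004): factorise 1004 = 2^2 · 251, so φ(1004) = (2^2 − 2^1) · (251 − 1) = 2 · 250 = 500. The nonzero elements number 1004 − 1 = 1003. Hence the nonzero zero-divisors number 1003 − 500 = 503.

Final answer: Z/1004Z has 503 nonzero zero-divisors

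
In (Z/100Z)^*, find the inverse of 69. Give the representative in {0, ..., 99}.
Apply the extended Euclidean algorithm to (100, 69), tracking rows (r, s, t) with s·100 + t·69 = r. Each division r_prev = q·r_cur + r_new produces the new row as (previous row) − q·(current row):
  row A: (100, 1, 0)   [1·100 + 0·69 = 100]
  row B: (69, 0, 1)   [0·100 + 1·69 = 69]
  100 = 1·69 + 31   → row C = row A − 1·row B = (31, 1, −1)   [check: 1·100 − 1·69 = 31]
  69 = 2·31 + 7   → row D = row B − 2·row C = (7, −2, 3)   [check: −2·100 + 3·69 = 7]
  31 = 4·7 + 3   → row E = row C − 4·row D = (3, 9, −13)   [check: 9·100 − 13·69 = 3]
  7 = 2·3 + 1   → row F = row D − 2·row E = (1, −20, 29)   [check: −20·100 + 29·69 = 1]
  3 = 3·1 + 0   → remainder 0, stop. gcd = 1 (last nonzero row F).
The gcd is 1, so 69 is invertible mod 100. The last nonzero row gives −20·100 + 29·69 = 1, so t = 29. So 69^(−1) ≡ 29 (mod 100). Verify: 69 · 29 = 2001 ≡ 1 (mod 100). ✓

Final answer: 69^(−1) ≡ 29 (mod 100)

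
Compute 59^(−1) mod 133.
Apply the extended Euclidean algorithm to (133, 59), tracking rows (r, s, t) with s·133 + t·59 = r. Each division r_prev = q·r_cur + r_new produces the new row as (previous row) − q·(current row):
  row A: (133, 1, 0)   [1·133 + 0·59 = 133]
  row B: (59, 0, 1)   [0·133 + 1·59 = 59]
  133 = 2·59 + 15   → row C = row A − 2·row B = (15, 1, −2)   [check: 1·133 − 2·59 = 15]
  59 = 3·15 + 14   → row D = row B − 3·row C = (14, −3, 7)   [check: −3·133 + 7·59 = 14]
  15 = 1·14 + 1   → row E = row C − 1·row D = (1, 4, −9)   [check: 4·133 − 9·59 = 1]
  14 = 14·1 + 0   → remainder 0, stop. gcd = 1 (last nonzero row E).
The gcd is 1, so 59 is invertible mod 133. The last nonzero row gives 4·133 − 9·59 = 1, so t = −9. So 59^(−1) ≡ −9 ≡ 124 (mod 133). Verify: 59 · 124 = 7316 ≡ 1 (mod 133). ✓

Final answer: 59^(−1) ≡ 124 (mod 133)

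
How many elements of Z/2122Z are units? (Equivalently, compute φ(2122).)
Z/2122Z has φ(2122) = 1060 units

An element a ∈ Z/2122Z is a unit iff gcd(a, 2122) = 1, so the number of units is φ(2122). φ is multiplicative, with φ(p^e) = p^e − p^(e−1). Factorise 2122 = 2 · 1061. Then
  φ(2122) = (2 − 1) · (1061 − 1) = 1 · 1060 = 1060.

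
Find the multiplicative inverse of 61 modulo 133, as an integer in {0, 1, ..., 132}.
Apply the extended Euclidean algorithm to (133, 61), tracking rows (r, s, t) with s·133 + t·61 = r. Each division r_prev = q·r_cur + r_new produces the new row as (previous row) − q·(current row):
  row A: (133, 1, 0)   [1·133 + 0·61 = 133]
  row B: (61, 0, 1)   [0·133 + 1·61 = 61]
  133 = 2·61 + 11   → row C = row A − 2·row B = (11, 1, −2)   [check: 1·133 − 2·61 = 11]
  61 = 5·11 + 6   → row D = row B − 5·row C = (6, −5, 11)   [check: −5·133 + 11·61 = 6]
  11 = 1·6 + 5   → row E = row C − 1·row D = (5, 6, −13)   [check: 6·133 − 13·61 = 5]
  6 = 1·5 + 1   → row F = row D − 1·row E = (1, −11, 24)   [check: −11·133 + 24·61 = 1]
  5 = 5·1 + 0   → remainder 0, stop. gcd = 1 (last nonzero row F).
The gcd is 1, so 61 is invertible mod 133. The last nonzero row gives −11·133 + 24·61 = 1, so t = 24. So 61^(−1) ≡ 24 (mod 133). Verify: 61 · 24 = 1464 ≡ 1 (mod 133). ✓

Final answer: 61^(−1) ≡ 24 (mod 133)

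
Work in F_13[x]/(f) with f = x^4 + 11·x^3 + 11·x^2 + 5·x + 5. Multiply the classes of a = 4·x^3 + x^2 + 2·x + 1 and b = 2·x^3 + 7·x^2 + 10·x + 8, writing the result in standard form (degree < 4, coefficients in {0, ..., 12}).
a · b ≡ 12·x^3 + 5·x^2 + 2·x + 6 (mod f(x))

Multiply as integer polynomials: a · b = 8·x^6 + 30·x^5 + 51·x^4 + 58·x^3 + 35·x^2 + 26·x + 8. Reducing coefficients mod 13: a · b ≡ 8·x^6 + 4·x^5 + 12·x^4 + 6·x^3 + 9·x^2 + 8. Now divide by f(x) = x^4 + 11·x^3 + 11·x^2 + 5·x + 5 in F_13[x], eliminating the leading term at each step:
  leading term 8·x^6: subtract (8·x^2)·f(x) = 8·x^6 + 10·x^5 + 10·x^4 + x^3 + x^2, leaving 7·x^5 + 2·x^4 + 5·x^3 + 8·x^2 + 8 (coefficients mod 13)
  leading term 7·x^5: subtract (7·x)·f(x) = 7·x^5 + 12·x^4 + 12·x^3 + 9·x^2 + 9·x, leaving 3·x^4 + 6·x^3 + 12·x^2 + 4·x + 8 (coefficients mod 13)
  leading term 3·x^4: subtract (3)·f(x) = 3·x^4 + 7·x^3 + 7·x^2 + 2·x + 2, leaving 12·x^3 + 5·x^2 + 2·x + 6 (coefficients mod 13)
The degree is now < 4, so this is the remainder. Hence a · b ≡ 12·x^3 + 5·x^2 + 2·x + 6 in F_13[x]/(f).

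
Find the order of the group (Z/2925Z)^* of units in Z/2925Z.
(Z/2925Z)^* consists of the classes a with gcd(a, 2925) = 1, so its order is φ(2925). φ is multiplicative, with φ(p^e) = p^e − p^(e−1). Factorise 2925 = 3^2 · 5^2 · 13. Then
  φ(2925) = (3^2 − 3^1) · (5^2 − 5^1) · (13 − 1) = 6 · 20 · 12 = 1440.
Thus |(Z/2925Z)^*| = 1440.

Final answer: |(Z/2925Z)^*| = 1440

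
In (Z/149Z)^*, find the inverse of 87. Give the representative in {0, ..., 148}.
Apply the extended Euclidean algorithm to (149, 87), tracking rows (r, s, t) with s·149 + t·87 = r. Each division r_prev = q·r_cur + r_new produces the new row as (previous row) − q·(current row):
  row A: (149, 1, 0)   [1·149 + 0·87 = 149]
  row B: (87, 0, 1)   [0·149 + 1·87 = 87]
  149 = 1·87 + 62   → row C = row A − 1·row B = (62, 1, −1)   [check: 1·149 − 1·87 = 62]
  87 = 1·62 + 25   → row D = row B − 1·row C = (25, −1, 2)   [check: −1·149 + 2·87 = 25]
  62 = 2·25 + 12   → row E = row C − 2·row D = (12, 3, −5)   [check: 3·149 − 5·87 = 12]
  25 = 2·12 + 1   → row F = row D − 2·row E = (1, −7, 12)   [check: −7·149 + 12·87 = 1]
  12 = 12·1 + 0   → remainder 0, stop. gcd = 1 (last nonzero row F).
The gcd is 1, so 87 is invertible mod 149. The last nonzero row gives −7·149 + 12·87 = 1, so t = 12. So 87^(−1) ≡ 12 (mod 149). Verify: 87 · 12 = 1044 ≡ 1 (mod 149). ✓

Final answer: 87^(−1) ≡ 12 (mod 149)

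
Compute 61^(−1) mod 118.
Apply the extended Euclidean algorithm to (118, 61), tracking rows (r, s, t) with s·118 + t·61 = r. Each division r_prev = q·r_cur + r_new produces the new row as (previous row) − q·(current row):
  row A: (118, 1, 0)   [1·118 + 0·61 = 118]
  row B: (61, 0, 1)   [0·118 + 1·61 = 61]
  118 = 1·61 + 57   → row C = row A − 1·row B = (57, 1, −1)   [check: 1·118 − 1·61 = 57]
  61 = 1·57 + 4   → row D = row B − 1·row C = (4, −1, 2)   [check: −1·118 + 2·61 = 4]
  57 = 14·4 + 1   → row E = row C − 14·row D = (1, 15, −29)   [check: 15·118 − 29·61 = 1]
  4 = 4·1 + 0   → remainder 0, stop. gcd = 1 (last nonzero row E).
The gcd is 1, so 61 is invertible mod 118. The last nonzero row gives 15·118 − 29·61 = 1, so t = −29. So 61^(−1) ≡ −29 ≡ 89 (mod 118). Verify: 61 · 89 = 5429 ≡ 1 (mod 118). ✓

Final answer: 61^(−1) ≡ 89 (mod 118)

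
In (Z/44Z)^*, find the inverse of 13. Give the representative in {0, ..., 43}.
Apply the extended Euclidean algorithm to (44, 13), tracking rows (r, s, t) with s·44 + t·13 = r. Each division r_prev = q·r_cur + r_new produces the new row as (previous row) − q·(current row):
  row A: (44, 1, 0)   [1·44 + 0·13 = 44]
  row B: (13, 0, 1)   [0·44 + 1·13 = 13]
  44 = 3·13 + 5   → row C = row A − 3·row B = (5, 1, −3)   [check: 1·44 − 3·13 = 5]
  13 = 2·5 + 3   → row D = row B − 2·row C = (3, −2, 7)   [check: −2·44 + 7·13 = 3]
  5 = 1·3 + 2   → row E = row C − 1·row D = (2, 3, −10)   [check: 3·44 − 10·13 = 2]
  3 = 1·2 + 1   → row F = row D − 1·row E = (1, −5, 17)   [check: −5·44 + 17·13 = 1]
  2 = 2·1 + 0   → remainder 0, stop. gcd = 1 (last nonzero row F).
The gcd is 1, so 13 is invertible mod 44. The last nonzero row gives −5·44 + 17·13 = 1, so t = 17. So 13^(−1) ≡ 17 (mod 44). Verify: 13 · 17 = 221 ≡ 1 (mod 44). ✓

Final answer: 13^(−1) ≡ 17 (mod 44)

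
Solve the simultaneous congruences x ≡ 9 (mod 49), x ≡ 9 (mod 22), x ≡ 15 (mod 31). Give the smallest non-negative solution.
The moduli 49, 22, 31 are pairwise coprime, so by the CRT there is a unique solution mod 49·22·31 = 33418.
Solve by successive substitution. Start with x ≡ 9 (mod 49).
  Combine with x ≡ 9 (mod 22): write x = 9 + 49·t and require 9 + 49·t ≡ 9 (mod 22), i.e. 49·t ≡ 9 − 9 ≡ 0 (mod 22). Since 49^(−1) ≡ 9 (mod 22) (49 ≡ 5 (mod 22)), t ≡ 9·0 ≡ 0 (mod 22). So x ≡ 9 + 49·0 = 9 (mod 1078).
  Combine with x ≡ 15 (mod 31): write x = 9 + 1078·t and require 9 + 1078·t ≡ 15 (mod 31), i.e. 1078·t ≡ 15 − 9 ≡ 6 (mod 31). Since 1078^(−1) ≡ 22 (mod 31) (1078 ≡ 24 (mod 31)), t ≡ 22·6 ≡ 8 (mod 31). So x ≡ 9 + 1078·8 = 8633 (mod 33418).
Unique solution in [0, 33418): x = 8633.

Final answer: x ≡ 8633 (mod 33418); the representative in [0, 33418) is 8633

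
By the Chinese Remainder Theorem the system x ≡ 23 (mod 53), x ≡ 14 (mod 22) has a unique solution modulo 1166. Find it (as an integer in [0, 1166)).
x ≡ 1136 (mod 1166); the representative in [0, 1166) is 1136

The moduli 53, 22 are pairwise coprime, so by the CRT there is a unique solution mod 53·22 = 1166.
Solve by successive substitution. Start with x ≡ 23 (mod 53).
  Combine with x ≡ 14 (mod 22): write x = 23 + 53·t and require 23 + 53·t ≡ 14 (mod 22), i.e. 53·t ≡ 14 − 23 ≡ 13 (mod 22). Since 53^(−1) ≡ 5 (mod 22) (53 ≡ 9 (mod 22)), t ≡ 5·13 ≡ 21 (mod 22). So x ≡ 23 + 53·21 = 1136 (mod 1166).
Unique solution in [0, 1166): x = 1136.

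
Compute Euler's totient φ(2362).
φ(2362) = 1180

φ is multiplicative, with φ(p^e) = p^e − p^(e−1). Factorise 2362 = 2 · 1181. Then
  φ(2362) = (2 − 1) · (1181 − 1) = 1 · 1180 = 1180.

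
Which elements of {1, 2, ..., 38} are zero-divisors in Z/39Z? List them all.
nonzero zero-divisors of Z/39Z = {3, 6, 9, 12, 13, 15, 18, 21, 24, 26, 27, 30, 33, 36}

An element a ∈ Z/39Z (with a ≠ 0) is a zero-divisor iff gcd(a, 39) > 1 (because a is a unit precisely when gcd(a, n) = 1, and in Z/nZ every nonzero, non-unit element is a zero-divisor). Scan a = 1, ..., 38 and keep those with gcd(a, 39) > 1:
  gcd(3, 39) = 3, gcd(6, 39) = 3, gcd(9, 39) = 3, gcd(12, 39) = 3, gcd(13, 39) = 13, gcd(15, 39) = 3, gcd(18, 39) = 3, gcd(21, 39) = 3, gcd(24, 39) = 3, gcd(26, 39) = 13, gcd(27, 39) = 3, gcd(30, 39) = 3, gcd(33, 39) = 3, gcd(36, 39) = 3.
All other a ∈ {1, ..., 38} have gcd(a, 39) = 1 and are units. So the nonzero zero-divisors are exactly the 14 values of a appearing in this scan.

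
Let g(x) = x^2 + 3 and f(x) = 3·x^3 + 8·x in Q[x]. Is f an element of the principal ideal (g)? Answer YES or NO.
NO

In Q[x] the ideal (g) consists of all multiples of g, so f ∈ (g) iff g | f, i.e. iff the remainder of f on division by g is 0. Divide f by g (g is monic, so eliminate the leading term of the running remainder at each step):
  leading term 3·x^3: subtract (3·x)·g(x) = 3·x^3 + 9·x, leaving -x
The remainder r(x) = -x ≠ 0 (and deg r < deg g), so g ∤ f, i.e. f ∉ (g).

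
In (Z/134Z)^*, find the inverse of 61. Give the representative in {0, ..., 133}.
Apply the extended Euclidean algorithm to (134, 61), tracking rows (r, s, t) with s·134 + t·61 = r. Each division r_prev = q·r_cur + r_new produces the new row as (previous row) − q·(current row):
  row A: (134, 1, 0)   [1·134 + 0·61 = 134]
  row B: (61, 0, 1)   [0·134 + 1·61 = 61]
  134 = 2·61 + 12   → row C = row A − 2·row B = (12, 1, −2)   [check: 1·134 − 2·61 = 12]
  61 = 5·12 + 1   → row D = row B − 5·row C = (1, −5, 11)   [check: −5·134 + 11·61 = 1]
  12 = 12·1 + 0   → remainder 0, stop. gcd = 1 (last nonzero row D).
The gcd is 1, so 61 is invertible mod 134. The last nonzero row gives −5·134 + 11·61 = 1, so t = 11. So 61^(−1) ≡ 11 (mod 134). Verify: 61 · 11 = 671 ≡ 1 (mod 134). ✓

Final answer: 61^(−1) ≡ 11 (mod 134)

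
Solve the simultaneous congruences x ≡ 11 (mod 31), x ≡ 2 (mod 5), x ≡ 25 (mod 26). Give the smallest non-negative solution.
x ≡ 2677 (mod 4030); the representative in [0, 4030) is 2677

The moduli 31, 5, 26 are pairwise coprime, so by the CRT there is a unique solution mod 31·5·26 = 4030.
Solve by successive substitution. Start with x ≡ 11 (mod 31).
  Combine with x ≡ 2 (mod 5): write x = 11 + 31·t and require 11 + 31·t ≡ 2 (mod 5), i.e. 31·t ≡ 2 − 11 ≡ 1 (mod 5). Since 31^(−1) ≡ 1 (mod 5) (31 ≡ 1 (mod 5)), t ≡ 1·1 ≡ 1 (mod 5). So x ≡ 11 + 31·1 = 42 (mod 155).
  Combine with x ≡ 25 (mod 26): write x = 42 + 155·t and require 42 + 155·t ≡ 25 (mod 26), i.e. 155·t ≡ 25 − 42 ≡ 9 (mod 26). Since 155^(−1) ≡ 25 (mod 26) (155 ≡ 25 (mod 26)), t ≡ 25·9 ≡ 17 (mod 26). So x ≡ 42 + 155·17 = 2677 (mod 4030).
Unique solution in [0, 4030): x = 2677.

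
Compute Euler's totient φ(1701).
φ is multiplicative, with φ(p^e) = p^e − p^(e−1). Factorise 1701 = 3^5 · 7. Then
  φ(1701) = (3^5 − 3^4) · (7 − 1) = 162 · 6 = 972.

Final answer: φ(1701) = 972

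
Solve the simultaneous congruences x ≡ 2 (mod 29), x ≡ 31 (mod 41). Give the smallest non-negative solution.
The moduli 29, 41 are pairwise coprime, so by the CRT there is a unique solution mod 29·41 = 1189.
Solve by successive substitution. Start with x ≡ 2 (mod 29).
  Combine with x ≡ 31 (mod 41): write x = 2 + 29·t and require 2 + 29·t ≡ 31 (mod 41), i.e. 29·t ≡ 31 − 2 ≡ 29 (mod 41). Since 29^(−1) ≡ 17 (mod 41), t ≡ 17·29 ≡ 1 (mod 41). So x ≡ 2 + 29·1 = 31 (mod 1189).
Unique solution in [0, 1189): x = 31.

Final answer: x ≡ 31 (mod 1189); the representative in [0, 1189) is 31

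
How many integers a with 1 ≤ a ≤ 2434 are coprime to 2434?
The number of a ∈ {1, ..., 2434} with gcd(a, 2434) = 1 is by definition Euler's totient φ(2434). φ is multiplicative, with φ(p^e) = p^e − p^(e−1). Factorise 2434 = 2 · 1217. Then
  φ(2434) = (2 − 1) · (1217 − 1) = 1 · 1216 = 1216.
So there are 1216 such integers.

Final answer: 1216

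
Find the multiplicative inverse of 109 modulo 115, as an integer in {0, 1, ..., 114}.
109^(−1) ≡ 19 (mod 115)

Apply the extended Euclidean algorithm to (115, 109), tracking rows (r, s, t) with s·115 + t·109 = r. Each division r_prev = q·r_cur + r_new produces the new row as (previous row) − q·(current row):
  row A: (115, 1, 0)   [1·115 + 0·109 = 115]
  row B: (109, 0, 1)   [0·115 + 1·109 = 109]
  115 = 1·109 + 6   → row C = row A − 1·row B = (6, 1, −1)   [check: 1·115 − 1·109 = 6]
  109 = 18·6 + 1   → row D = row B − 18·row C = (1, −18, 19)   [check: −18·115 + 19·109 = 1]
  6 = 6·1 + 0   → remainder 0, stop. gcd = 1 (last nonzero row D).
The gcd is 1, so 109 is invertible mod 115. The last nonzero row gives −18·115 + 19·109 = 1, so t = 19. So 109^(−1) ≡ 19 (mod 115). Verify: 109 · 19 = 2071 ≡ 1 (mod 115). ✓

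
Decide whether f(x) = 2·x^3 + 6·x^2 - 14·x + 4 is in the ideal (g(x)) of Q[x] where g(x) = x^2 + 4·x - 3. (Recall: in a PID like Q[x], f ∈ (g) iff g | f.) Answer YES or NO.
NO

In Q[x] the ideal (g) consists of all multiples of g, so f ∈ (g) iff g | f, i.e. iff the remainder of f on division by g is 0. Divide f by g (g is monic, so eliminate the leading term of the running remainder at each step):
  leading term 2·x^3: subtract (2·x)·g(x) = 2·x^3 + 8·x^2 - 6·x, leaving -2·x^2 - 8·x + 4
  leading term -2·x^2: subtract (-2)·g(x) = -2·x^2 - 8·x + 6, leaving -2
The remainder r(x) = -2 ≠ 0 (and deg r < deg g), so g ∤ f, i.e. f ∉ (g).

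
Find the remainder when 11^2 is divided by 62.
59

Use repeated squaring. Binary(2) = 10. Walk through the bits of the exponent 2 left-to-right: at each bit after the leading one, square the running value, then multiply by 11 if the bit is 1 (always reducing mod 62):
  bit 1 = 1 (leading): start with 11.
  bit 2 = 0: square 11^2 = 121 ≡ 59 (mod 62).
Final value: 11^2 ≡ 59 (mod 62).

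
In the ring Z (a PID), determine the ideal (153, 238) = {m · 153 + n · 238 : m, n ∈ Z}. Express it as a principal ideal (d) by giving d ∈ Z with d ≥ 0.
(153, 238) = (17); d = 17

In the PID Z, (a, b) is generated by gcd(a, b). Compute gcd(238, 153) with the extended Euclidean algorithm, tracking rows (r, s, t) with s·238 + t·153 = r:
  row A: (238, 1, 0)   [1·238 + 0·153 = 238]
  row B: (153, 0, 1)   [0·238 + 1·153 = 153]
  238 = 1·153 + 85   → row C = row A − 1·row B = (85, 1, −1)   [check: 1·238 − 1·153 = 85]
  153 = 1·85 + 68   → row D = row B − 1·row C = (68, −1, 2)   [check: −1·238 + 2·153 = 68]
  85 = 1·68 + 17   → row E = row C − 1·row D = (17, 2, −3)   [check: 2·238 − 3·153 = 17]
  68 = 4·17 + 0   → remainder 0, stop. gcd = 17 (last nonzero row E).
So gcd(153, 238) = 17, with Bézout identity 2·238 − 3·153 = 17. Containment (⊇): the Bézout identity exhibits 17 as an element of (153, 238), giving (17) ⊆ (153, 238). Containment (⊆): since 17 | 153 and 17 | 238 (153 = 17·9, 238 = 17·14), every Z-linear combination of 153 and 238 is divisible by 17, so (153, 238) ⊆ (17). Therefore (153, 238) = (17), d = 17.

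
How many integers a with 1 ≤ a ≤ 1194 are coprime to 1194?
396

The number of a ∈ {1, ..., 1194} with gcd(a, 1194) = 1 is by definition Euler's totient φ(1194). φ is multiplicative, with φ(p^e) = p^e − p^(e−1). Factorise 1194 = 2 · 3 · 199. Then
  φ(1194) = (2 − 1) · (3 − 1) · (199 − 1) = 1 · 2 · 198 = 396.
So there are 396 such integers.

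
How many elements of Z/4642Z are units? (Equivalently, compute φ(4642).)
An element a ∈ Z/4642Z is a unit iff gcd(a, 4642) = 1, so the number of units is φ(4642). φ is multiplicative, with φ(p^e) = p^e − p^(e−1). Factorise 4642 = 2 · 11 · 211. Then
  φ(4642) = (2 − 1) · (11 − 1) · (211 − 1) = 1 · 10 · 210 = 2100.

Final answer: Z/4642Z has φ(4642) = 2100 units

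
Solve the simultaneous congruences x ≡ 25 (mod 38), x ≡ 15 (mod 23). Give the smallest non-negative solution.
x ≡ 291 (mod 874); the representative in [0, 874) is 291

The moduli 38, 23 are pairwise coprime, so by the CRT there is a unique solution mod 38·23 = 874.
Solve by successive substitution. Start with x ≡ 25 (mod 38).
  Combine with x ≡ 15 (mod 23): write x = 25 + 38·t and require 25 + 38·t ≡ 15 (mod 23), i.e. 38·t ≡ 15 − 25 ≡ 13 (mod 23). Since 38^(−1) ≡ 20 (mod 23) (38 ≡ 15 (mod 23)), t ≡ 20·13 ≡ 7 (mod 23). So x ≡ 25 + 38·7 = 291 (mod 874).
Unique solution in [0, 874): x = 291.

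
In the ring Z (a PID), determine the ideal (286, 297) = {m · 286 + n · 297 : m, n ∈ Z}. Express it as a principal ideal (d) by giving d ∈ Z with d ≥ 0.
In the PID Z, (a, b) is generated by gcd(a, b). Compute gcd(297, 286) with the extended Euclidean algorithm, tracking rows (r, s, t) with s·297 + t·286 = r:
  row A: (297, 1, 0)   [1·297 + 0·286 = 297]
  row B: (286, 0, 1)   [0·297 + 1·286 = 286]
  297 = 1·286 + 11   → row C = row A − 1·row B = (11, 1, −1)   [check: 1·297 − 1·286 = 11]
  286 = 26·11 + 0   → remainder 0, stop. gcd = 11 (last nonzero row C).
So gcd(286, 297) = 11, with Bézout identity 1·297 − 1·286 = 11. Containment (⊇): the Bézout identity exhibits 11 as an element of (286, 297), giving (11) ⊆ (286, 297). Containment (⊆): since 11 | 286 and 11 | 297 (286 = 11·26, 297 = 11·27), every Z-linear combination of 286 and 297 is divisible by 11, so (286, 297) ⊆ (11). Therefore (286, 297) = (11), d = 11.

Final answer: (286, 297) = (11); d = 11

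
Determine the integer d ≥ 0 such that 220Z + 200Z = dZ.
(220, 200) = (20); d = 20

In the PID Z, (a, b) is generated by gcd(a, b). Compute gcd(220, 200) with the extended Euclidean algorithm, tracking rows (r, s, t) with s·220 + t·200 = r:
  row A: (220, 1, 0)   [1·220 + 0·200 = 220]
  row B: (200, 0, 1)   [0·220 + 1·200 = 200]
  220 = 1·200 + 20   → row C = row A − 1·row B = (20, 1, −1)   [check: 1·220 − 1·200 = 20]
  200 = 10·20 + 0   → remainder 0, stop. gcd = 20 (last nonzero row C).
So gcd(220, 200) = 20, with Bézout identity 1·220 − 1·200 = 20. Containment (⊇): the Bézout identity exhibits 20 as an element of (220, 200), giving (20) ⊆ (220, 200). Containment (⊆): since 20 | 220 and 20 | 200 (220 = 20·11, 200 = 20·10), every Z-linear combination of 220 and 200 is divisible by 20, so (220, 200) ⊆ (20). Therefore (220, 200) = (20), d = 20.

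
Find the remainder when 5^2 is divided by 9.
7

Use repeated squaring. Binary(2) = 10. Walk through the bits of the exponent 2 left-to-right: at each bit after the leading one, square the running value, then multiply by 5 if the bit is 1 (always reducing mod 9):
  bit 1 = 1 (leading): start with 5.
  bit 2 = 0: square 5^2 = 25 ≡ 7 (mod 9).
Final value: 5^2 ≡ 7 (mod 9).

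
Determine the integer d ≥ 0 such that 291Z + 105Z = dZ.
In the PID Z, (a, b) is generated by gcd(a, b). Compute gcd(291, 105) with the extended Euclidean algorithm, tracking rows (r, s, t) with s·291 + t·105 = r:
  row A: (291, 1, 0)   [1·291 + 0·105 = 291]
  row B: (105, 0, 1)   [0·291 + 1·105 = 105]
  291 = 2·105 + 81   → row C = row A − 2·row B = (81, 1, −2)   [check: 1·291 − 2·105 = 81]
  105 = 1·81 + 24   → row D = row B − 1·row C = (24, −1, 3)   [check: −1·291 + 3·105 = 24]
  81 = 3·24 + 9   → row E = row C − 3·row D = (9, 4, −11)   [check: 4·291 − 11·105 = 9]
  24 = 2·9 + 6   → row F = row D − 2·row E = (6, −9, 25)   [check: −9·291 + 25·105 = 6]
  9 = 1·6 + 3   → row G = row E − 1·row F = (3, 13, −36)   [check: 13·291 − 36·105 = 3]
  6 = 2·3 + 0   → remainder 0, stop. gcd = 3 (last nonzero row G).
So gcd(291, 105) = 3, with Bézout identity 13·291 − 36·105 = 3. Containment (⊇): the Bézout identity exhibits 3 as an element of (291, 105), giving (3) ⊆ (291, 105). Containment (⊆): since 3 | 291 and 3 | 105 (291 = 3·97, 105 = 3·35), every Z-linear combination of 291 and 105 is divisible by 3, so (291, 105) ⊆ (3). Therefore (291, 105) = (3), d = 3.

Final answer: (291, 105) = (3); d = 3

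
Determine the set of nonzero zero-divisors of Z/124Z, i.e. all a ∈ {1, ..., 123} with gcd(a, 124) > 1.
nonzero zero-divisors of Z/124Z = {2, 4, 6, 8, 10, 12, 14, 16, 18, 20, 22, 24, 26, 28, 30, 31, 32, 34, 36, 38, 40, 42, 44, 46, 48, 50, 52, 54, 56, 58, 60, 62, 64, 66, 68, 70, 72, 74, 76, 78, 80, 82, 84, 86, 88, 90, 92, 93, 94, 96, 98, 100, 102, 104, 106, 108, 110, 112, 114, 116, 118, 120, 122}

An element a ∈ Z/124Z (with a ≠ 0) is a zero-divisor iff gcd(a, 124) > 1 (because a is a unit precisely when gcd(a, n) = 1, and in Z/nZ every nonzero, non-unit element is a zero-divisor). Scan a = 1, ..., 123 and keep those with gcd(a, 124) > 1:
  gcd(2, 124) = 2, gcd(4, 124) = 4, gcd(6, 124) = 2, gcd(8, 124) = 4, gcd(10, 124) = 2, gcd(12, 124) = 4, gcd(14, 124) = 2, gcd(16, 124) = 4, gcd(18, 124) = 2, gcd(20, 124) = 4, gcd(22, 124) = 2, gcd(24, 124) = 4, gcd(26, 124) = 2, gcd(28, 124) = 4, gcd(30, 124) = 2, gcd(31, 124) = 31, gcd(32, 124) = 4, gcd(34, 124) = 2, gcd(36, 124) = 4, gcd(38, 124) = 2, gcd(40, 124) = 4, gcd(42, 124) = 2, gcd(44, 124) = 4, gcd(46, 124) = 2, gcd(48, 124) = 4, gcd(50, 124) = 2, gcd(52, 124) = 4, gcd(54, 124) = 2, gcd(56, 124) = 4, gcd(58, 124) = 2, gcd(60, 124) = 4, gcd(62, 124) = 62, gcd(64, 124) = 4, gcd(66, 124) = 2, gcd(68, 124) = 4, gcd(70, 124) = 2, gcd(72, 124) = 4, gcd(74, 124) = 2, gcd(76, 124) = 4, gcd(78, 124) = 2, gcd(80, 124) = 4, gcd(82, 124) = 2, gcd(84, 124) = 4, gcd(86, 124) = 2, gcd(88, 124) = 4, gcd(90, 124) = 2, gcd(92, 124) = 4, gcd(93, 124) = 31, gcd(94, 124) = 2, gcd(96, 124) = 4, gcd(98, 124) = 2, gcd(100, 124) = 4, gcd(102, 124) = 2, gcd(104, 124) = 4, gcd(106, 124) = 2, gcd(108, 124) = 4, gcd(110, 124) = 2, gcd(112, 124) = 4, gcd(114, 124) = 2, gcd(116, 124) = 4, gcd(118, 124) = 2, gcd(120, 124) = 4, gcd(122, 124) = 2.
All other a ∈ {1, ..., 123} have gcd(a, 124) = 1 and are units. So the nonzero zero-divisors are exactly the 63 values of a appearing in this scan.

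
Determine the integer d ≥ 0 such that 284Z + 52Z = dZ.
(284, 52) = (4); d = 4

In the PID Z, (a, b) is generated by gcd(a, b). Compute gcd(284, 52) with the extended Euclidean algorithm, tracking rows (r, s, t) with s·284 + t·52 = r:
  row A: (284, 1, 0)   [1·284 + 0·52 = 284]
  row B: (52, 0, 1)   [0·284 + 1·52 = 52]
  284 = 5·52 + 24   → row C = row A − 5·row B = (24, 1, −5)   [check: 1·284 − 5·52 = 24]
  52 = 2·24 + 4   → row D = row B − 2·row C = (4, −2, 11)   [check: −2·284 + 11·52 = 4]
  24 = 6·4 + 0   → remainder 0, stop. gcd = 4 (last nonzero row D).
So gcd(284, 52) = 4, with Bézout identity −2·284 + 11·52 = 4. Containment (⊇): the Bézout identity exhibits 4 as an element of (284, 52), giving (4) ⊆ (284, 52). Containment (⊆): since 4 | 284 and 4 | 52 (284 = 4·71, 52 = 4·13), every Z-linear combination of 284 and 52 is divisible by 4, so (284, 52) ⊆ (4). Therefore (284, 52) = (4), d = 4.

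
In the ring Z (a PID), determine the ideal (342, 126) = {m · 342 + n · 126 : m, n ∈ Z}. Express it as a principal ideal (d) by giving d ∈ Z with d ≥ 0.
(342, 126) = (18); d = 18

In the PID Z, (a, b) is generated by gcd(a, b). Compute gcd(342, 126) with the extended Euclidean algorithm, tracking rows (r, s, t) with s·342 + t·126 = r:
  row A: (342, 1, 0)   [1·342 + 0·126 = 342]
  row B: (126, 0, 1)   [0·342 + 1·126 = 126]
  342 = 2·126 + 90   → row C = row A − 2·row B = (90, 1, −2)   [check: 1·342 − 2·126 = 90]
  126 = 1·90 + 36   → row D = row B − 1·row C = (36, −1, 3)   [check: −1·342 + 3·126 = 36]
  90 = 2·36 + 18   → row E = row C − 2·row D = (18, 3, −8)   [check: 3·342 − 8·126 = 18]
  36 = 2·18 + 0   → remainder 0, stop. gcd = 18 (last nonzero row E).
So gcd(342, 126) = 18, with Bézout identity 3·342 − 8·126 = 18. Containment (⊇): the Bézout identity exhibits 18 as an element of (342, 126), giving (18) ⊆ (342, 126). Containment (⊆): since 18 | 342 and 18 | 126 (342 = 18·19, 126 = 18·7), every Z-linear combination of 342 and 126 is divisible by 18, so (342, 126) ⊆ (18). Therefore (342, 126) = (18), d = 18.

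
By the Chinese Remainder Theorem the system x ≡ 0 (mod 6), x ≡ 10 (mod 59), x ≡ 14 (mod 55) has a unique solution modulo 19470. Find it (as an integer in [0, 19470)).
The moduli 6, 59, 55 are pairwise coprime, so by the CRT there is a unique solution mod 6·59·55 = 19470.
Solve by successive substitution. Start with x ≡ 0 (mod 6).
  Combine with x ≡ 10 (mod 59): write x = 6·t and require 6·t ≡ 10 (mod 59). Since 6^(−1) ≡ 10 (mod 59), t ≡ 10·10 ≡ 41 (mod 59). So x ≡ 6·41 = 246 (mod 354).
  Combine with x ≡ 14 (mod 55): write x = 246 + 354·t and require 246 + 354·t ≡ 14 (mod 55), i.e. 354·t ≡ 14 − 246 ≡ 43 (mod 55). Since 354^(−1) ≡ 39 (mod 55) (354 ≡ 24 (mod 55)), t ≡ 39·43 ≡ 27 (mod 55). So x ≡ 246 + 354·27 = 9804 (mod 19470).
Unique solution in [0, 19470): x = 9804.

Final answer: x ≡ 9804 (mod 19470); the representative in [0, 19470) is 9804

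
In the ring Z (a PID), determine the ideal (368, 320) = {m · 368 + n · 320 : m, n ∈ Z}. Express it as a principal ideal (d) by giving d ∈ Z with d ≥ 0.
(368, 320) = (16); d = 16

In the PID Z, (a, b) is generated by gcd(a, b). Compute gcd(368, 320) with the extended Euclidean algorithm, tracking rows (r, s, t) with s·368 + t·320 = r:
  row A: (368, 1, 0)   [1·368 + 0·320 = 368]
  row B: (320, 0, 1)   [0·368 + 1·320 = 320]
  368 = 1·320 + 48   → row C = row A − 1·row B = (48, 1, −1)   [check: 1·368 − 1·320 = 48]
  320 = 6·48 + 32   → row D = row B − 6·row C = (32, −6, 7)   [check: −6·368 + 7·320 = 32]
  48 = 1·32 + 16   → row E = row C − 1·row D = (16, 7, −8)   [check: 7·368 − 8·320 = 16]
  32 = 2·16 + 0   → remainder 0, stop. gcd = 16 (last nonzero row E).
So gcd(368, 320) = 16, with Bézout identity 7·368 − 8·320 = 16. Containment (⊇): the Bézout identity exhibits 16 as an element of (368, 320), giving (16) ⊆ (368, 320). Containment (⊆): since 16 | 368 and 16 | 320 (368 = 16·23, 320 = 16·20), every Z-linear combination of 368 and 320 is divisible by 16, so (368, 320) ⊆ (16). Therefore (368, 320) = (16), d = 16.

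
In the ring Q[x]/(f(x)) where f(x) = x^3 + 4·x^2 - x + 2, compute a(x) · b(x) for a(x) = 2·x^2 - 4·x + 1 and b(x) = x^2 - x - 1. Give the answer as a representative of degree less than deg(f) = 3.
First multiply in Q[x] without reducing: a · b = 2·x^4 - 6·x^3 + 3·x^2 + 3·x - 1. Now divide by f(x) = x^3 + 4·x^2 - x + 2, eliminating the leading term at each step:
  leading term 2·x^4: subtract (2·x)·f(x) = 2·x^4 + 8·x^3 - 2·x^2 + 4·x, leaving -14·x^3 + 5·x^2 - x - 1
  leading term -14·x^3: subtract (-14)·f(x) = -14·x^3 - 56·x^2 + 14·x - 28, leaving 61·x^2 - 15·x + 27
The degree is now < 3, so this is the remainder. Hence a · b ≡ 61·x^2 - 15·x + 27 in Q[x]/(f).

Final answer: a · b ≡ 61·x^2 - 15·x + 27 (mod f(x))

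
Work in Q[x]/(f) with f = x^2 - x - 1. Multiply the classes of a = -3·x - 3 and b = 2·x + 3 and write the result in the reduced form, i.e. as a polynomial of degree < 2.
a · b ≡ -21·x - 15 (mod f(x))

First multiply in Q[x] without reducing: a · b = -6·x^2 - 15·x - 9. Now divide by f(x) = x^2 - x - 1, eliminating the leading term at each step:
  leading term -6·x^2: subtract (-6)·f(x) = -6·x^2 + 6·x + 6, leaving -21·x - 15
The degree is now < 2, so this is the remainder. Hence a · b ≡ -21·x - 15 in Q[x]/(f).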